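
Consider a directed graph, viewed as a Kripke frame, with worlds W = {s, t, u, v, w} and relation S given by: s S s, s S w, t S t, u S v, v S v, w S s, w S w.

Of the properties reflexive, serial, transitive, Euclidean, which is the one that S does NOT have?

Reflexive: no — u is not related to itself.
Serial: yes — every world has a successor (e.g. s S s).
Transitive: yes — every two-step S-path is closed by a direct edge.
Euclidean: yes — any two successors of a common world are S-related.
Only reflexive fails.

reflexive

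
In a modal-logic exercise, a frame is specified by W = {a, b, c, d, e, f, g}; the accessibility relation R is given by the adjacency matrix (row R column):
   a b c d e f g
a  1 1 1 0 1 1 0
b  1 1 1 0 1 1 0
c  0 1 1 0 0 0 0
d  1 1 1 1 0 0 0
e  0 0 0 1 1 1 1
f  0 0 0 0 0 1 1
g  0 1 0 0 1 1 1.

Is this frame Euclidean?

Euclidean: no — a R c and a R e, but not c R e.

No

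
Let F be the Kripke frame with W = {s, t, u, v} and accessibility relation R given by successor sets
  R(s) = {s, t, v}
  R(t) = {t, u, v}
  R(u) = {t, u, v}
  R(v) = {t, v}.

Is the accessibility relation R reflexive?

Reflexive: yes — every world is R-related to itself.

Yes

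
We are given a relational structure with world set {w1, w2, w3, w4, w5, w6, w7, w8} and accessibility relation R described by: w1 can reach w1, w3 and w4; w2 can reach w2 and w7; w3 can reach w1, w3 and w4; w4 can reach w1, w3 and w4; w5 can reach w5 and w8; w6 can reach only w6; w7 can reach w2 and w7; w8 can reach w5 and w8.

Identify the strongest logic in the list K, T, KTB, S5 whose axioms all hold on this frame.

S5

Reflexive (axiom T): yes — every world is R-related to itself.
Symmetric (axiom B): yes — every pair in R has its reverse in R.
Euclidean (axiom 5): yes — any two successors of a common world are R-related.
So F validates K, T, KTB, S5. The strongest is S5.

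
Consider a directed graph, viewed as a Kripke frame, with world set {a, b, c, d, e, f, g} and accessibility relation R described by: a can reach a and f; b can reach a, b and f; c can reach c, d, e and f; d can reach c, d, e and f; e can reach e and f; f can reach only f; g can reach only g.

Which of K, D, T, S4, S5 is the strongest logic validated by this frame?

S4

Serial (axiom D): yes — every world has a successor (e.g. a R a).
Reflexive (axiom T): yes — every world is R-related to itself.
Transitive (axiom 4): yes — every two-step R-path is closed by a direct edge.
Euclidean (axiom 5): no — b R f and b R a, but not f R a.
So F validates K, D, T, S4; S5 would additionally require R to be Euclidean. The strongest is S4.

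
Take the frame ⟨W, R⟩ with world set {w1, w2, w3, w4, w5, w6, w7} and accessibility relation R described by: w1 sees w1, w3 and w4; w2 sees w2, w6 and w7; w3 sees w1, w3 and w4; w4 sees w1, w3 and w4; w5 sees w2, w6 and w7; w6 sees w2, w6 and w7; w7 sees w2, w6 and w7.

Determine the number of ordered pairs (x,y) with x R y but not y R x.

Enumerating: (w5,w2), (w5,w6), (w5,w7).

3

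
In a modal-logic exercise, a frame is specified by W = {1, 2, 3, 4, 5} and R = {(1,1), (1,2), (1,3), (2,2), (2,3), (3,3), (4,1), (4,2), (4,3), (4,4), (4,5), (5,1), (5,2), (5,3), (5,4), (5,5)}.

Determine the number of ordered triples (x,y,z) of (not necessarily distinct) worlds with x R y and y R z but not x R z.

0

R is transitive; there are no such tuples.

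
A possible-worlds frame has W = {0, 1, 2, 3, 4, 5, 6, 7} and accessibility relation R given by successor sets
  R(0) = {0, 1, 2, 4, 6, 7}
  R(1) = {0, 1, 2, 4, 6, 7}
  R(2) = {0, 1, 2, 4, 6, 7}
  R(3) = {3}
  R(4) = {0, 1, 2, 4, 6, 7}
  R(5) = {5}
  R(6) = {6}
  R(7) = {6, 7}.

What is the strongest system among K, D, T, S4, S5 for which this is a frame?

Serial (axiom D): yes — every world has a successor (e.g. 0 R 0).
Reflexive (axiom T): yes — every world is R-related to itself.
Transitive (axiom 4): yes — every two-step R-path is closed by a direct edge.
Euclidean (axiom 5): no — 0 R 6 and 0 R 1, but not 6 R 1.
So F validates K, D, T, S4; S5 would additionally require R to be Euclidean. The strongest is S4.

S4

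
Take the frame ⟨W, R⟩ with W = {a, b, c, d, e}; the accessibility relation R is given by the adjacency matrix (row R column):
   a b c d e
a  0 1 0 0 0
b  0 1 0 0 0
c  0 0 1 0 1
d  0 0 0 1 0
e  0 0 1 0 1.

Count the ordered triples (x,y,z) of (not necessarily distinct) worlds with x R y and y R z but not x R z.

0

R is transitive; there are no such tuples.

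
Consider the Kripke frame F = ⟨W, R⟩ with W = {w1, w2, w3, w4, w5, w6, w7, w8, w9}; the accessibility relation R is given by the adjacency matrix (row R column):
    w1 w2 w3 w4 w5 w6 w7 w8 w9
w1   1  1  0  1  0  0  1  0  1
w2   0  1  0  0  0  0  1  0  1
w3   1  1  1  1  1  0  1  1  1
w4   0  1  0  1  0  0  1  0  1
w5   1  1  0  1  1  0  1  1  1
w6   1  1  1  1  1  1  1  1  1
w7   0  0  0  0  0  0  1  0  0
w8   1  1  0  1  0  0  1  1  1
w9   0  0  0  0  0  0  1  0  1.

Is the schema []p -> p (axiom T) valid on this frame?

Yes

Axiom T corresponds to the accessibility relation being reflexive.
Reflexive: yes — every world is R-related to itself.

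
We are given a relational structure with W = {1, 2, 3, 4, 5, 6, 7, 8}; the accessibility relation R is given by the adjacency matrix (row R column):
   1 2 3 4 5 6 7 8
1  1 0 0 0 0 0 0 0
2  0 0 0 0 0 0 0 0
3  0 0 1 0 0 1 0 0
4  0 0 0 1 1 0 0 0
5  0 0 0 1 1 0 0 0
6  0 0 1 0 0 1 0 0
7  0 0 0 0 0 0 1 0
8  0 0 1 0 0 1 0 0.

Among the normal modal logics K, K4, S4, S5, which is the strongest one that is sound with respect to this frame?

Transitive (axiom 4): yes — every two-step R-path is closed by a direct edge.
Reflexive (axiom T): no — 2 is not related to itself.
Euclidean (axiom 5): yes — any two successors of a common world are R-related.
So F validates K, K4; S4 would additionally require R to be reflexive. The strongest is K4.

K4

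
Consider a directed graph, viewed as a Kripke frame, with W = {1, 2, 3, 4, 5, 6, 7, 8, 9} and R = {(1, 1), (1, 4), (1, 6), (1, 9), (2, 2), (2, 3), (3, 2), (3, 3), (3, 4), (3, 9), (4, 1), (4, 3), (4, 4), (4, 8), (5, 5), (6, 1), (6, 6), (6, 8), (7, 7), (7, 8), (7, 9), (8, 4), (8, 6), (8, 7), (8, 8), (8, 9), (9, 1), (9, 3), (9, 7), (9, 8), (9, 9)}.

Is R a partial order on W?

No

Reflexive: yes — every world is R-related to itself.
Transitive: no — 1 R 4 and 4 R 3, but not 1 R 3.
Antisymmetric: no — 1 R 4 and 4 R 1 with 1 ≠ 4.
So R is not a partial order.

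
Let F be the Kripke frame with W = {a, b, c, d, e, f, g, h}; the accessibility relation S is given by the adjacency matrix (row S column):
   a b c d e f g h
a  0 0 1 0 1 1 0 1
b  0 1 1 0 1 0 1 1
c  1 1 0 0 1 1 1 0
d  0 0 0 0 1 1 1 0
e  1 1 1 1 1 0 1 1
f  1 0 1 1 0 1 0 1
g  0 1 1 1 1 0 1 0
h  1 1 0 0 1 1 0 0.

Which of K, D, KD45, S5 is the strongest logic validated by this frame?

Serial (axiom D): yes — every world has a successor (e.g. a S c).
Euclidean (axiom 5): no — a S c and a S h, but not c S h.
Transitive (axiom 4): no — a S c and c S b, but not a S b.
Reflexive (axiom T): no — a is not related to itself.
So F validates K, D; KD45 would additionally require S to be Euclidean and transitive. The strongest is D.

D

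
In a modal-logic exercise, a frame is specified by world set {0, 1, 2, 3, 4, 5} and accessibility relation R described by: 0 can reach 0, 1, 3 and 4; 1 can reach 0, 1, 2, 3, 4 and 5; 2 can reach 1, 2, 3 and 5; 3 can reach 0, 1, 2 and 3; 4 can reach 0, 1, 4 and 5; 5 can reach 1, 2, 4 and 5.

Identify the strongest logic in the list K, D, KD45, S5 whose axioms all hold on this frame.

Serial (axiom D): yes — every world has a successor (e.g. 0 R 0).
Euclidean (axiom 5): no — 0 R 3 and 0 R 4, but not 3 R 4.
Transitive (axiom 4): no — 0 R 1 and 1 R 2, but not 0 R 2.
Reflexive (axiom T): yes — every world is R-related to itself.
So F validates K, D; KD45 would additionally require R to be Euclidean and transitive. The strongest is D.

D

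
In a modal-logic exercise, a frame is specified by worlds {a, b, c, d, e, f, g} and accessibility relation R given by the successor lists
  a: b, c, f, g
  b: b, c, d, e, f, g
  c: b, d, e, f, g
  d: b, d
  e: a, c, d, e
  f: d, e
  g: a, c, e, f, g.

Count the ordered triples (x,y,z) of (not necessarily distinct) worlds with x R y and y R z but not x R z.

Enumerating: (a,b,d), (a,b,e), (a,c,d), (a,c,e), (a,f,d), (a,f,e), (a,g,a), (a,g,e), (b,e,a), (b,g,a), (c,b,c), (c,e,a), … and 22 more.
Total: 34.

34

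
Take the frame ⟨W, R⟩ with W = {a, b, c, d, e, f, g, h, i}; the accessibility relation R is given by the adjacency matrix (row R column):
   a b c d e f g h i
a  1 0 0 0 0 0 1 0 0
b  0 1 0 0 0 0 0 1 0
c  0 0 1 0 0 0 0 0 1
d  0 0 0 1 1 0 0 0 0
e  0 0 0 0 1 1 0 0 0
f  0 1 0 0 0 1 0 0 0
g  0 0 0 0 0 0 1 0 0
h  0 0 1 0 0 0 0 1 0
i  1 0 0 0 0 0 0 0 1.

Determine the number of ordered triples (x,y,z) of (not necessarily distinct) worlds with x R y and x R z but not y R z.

Enumerating: (a,g,a), (b,h,b), (c,i,c), (d,e,d), (e,f,e), (f,b,f), (h,c,h), (i,a,i).

8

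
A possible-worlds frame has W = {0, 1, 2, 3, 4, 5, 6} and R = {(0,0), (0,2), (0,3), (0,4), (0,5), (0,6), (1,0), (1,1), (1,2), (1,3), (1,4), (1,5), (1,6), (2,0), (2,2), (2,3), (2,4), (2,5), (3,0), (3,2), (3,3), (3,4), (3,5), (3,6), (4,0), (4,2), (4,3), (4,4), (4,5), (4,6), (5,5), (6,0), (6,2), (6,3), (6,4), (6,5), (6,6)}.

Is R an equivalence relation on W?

Reflexive: yes — every world is R-related to itself.
Symmetric: no — 0 R 5 but not 5 R 0.
Transitive: no — 2 R 0 and 0 R 6, but not 2 R 6.
So R is not an equivalence relation.

No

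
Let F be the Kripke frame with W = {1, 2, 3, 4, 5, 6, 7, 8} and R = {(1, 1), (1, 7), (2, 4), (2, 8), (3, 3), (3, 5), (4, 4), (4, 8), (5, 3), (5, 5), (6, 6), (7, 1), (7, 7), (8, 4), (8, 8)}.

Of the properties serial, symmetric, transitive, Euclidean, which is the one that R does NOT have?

Serial: yes — every world has a successor (e.g. 1 R 1).
Symmetric: no — 2 R 4 but not 4 R 2.
Transitive: yes — every two-step R-path is closed by a direct edge.
Euclidean: yes — any two successors of a common world are R-related.
Only symmetric fails.

symmetric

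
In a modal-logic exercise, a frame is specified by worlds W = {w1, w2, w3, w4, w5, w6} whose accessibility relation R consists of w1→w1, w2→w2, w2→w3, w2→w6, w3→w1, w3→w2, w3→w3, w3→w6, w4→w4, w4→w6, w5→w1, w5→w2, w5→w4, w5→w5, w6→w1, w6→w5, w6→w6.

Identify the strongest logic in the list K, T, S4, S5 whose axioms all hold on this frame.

Reflexive (axiom T): yes — every world is R-related to itself.
Transitive (axiom 4): no — w2 R w3 and w3 R w1, but not w2 R w1.
Euclidean (axiom 5): no — w2 R w6 and w2 R w3, but not w6 R w3.
So F validates K, T; S4 would additionally require R to be transitive. The strongest is T.

T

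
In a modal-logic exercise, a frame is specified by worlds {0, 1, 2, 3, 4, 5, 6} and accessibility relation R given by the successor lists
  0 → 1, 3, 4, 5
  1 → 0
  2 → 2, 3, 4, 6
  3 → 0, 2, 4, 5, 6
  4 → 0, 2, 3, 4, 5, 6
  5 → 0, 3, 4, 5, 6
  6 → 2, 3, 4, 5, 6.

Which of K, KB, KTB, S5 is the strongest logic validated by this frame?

KB

Symmetric (axiom B): yes — every pair in R has its reverse in R.
Reflexive (axiom T): no — 0 is not related to itself.
Euclidean (axiom 5): no — 0 R 1 and 0 R 3, but not 1 R 3.
So F validates K, KB; KTB would additionally require R to be reflexive. The strongest is KB.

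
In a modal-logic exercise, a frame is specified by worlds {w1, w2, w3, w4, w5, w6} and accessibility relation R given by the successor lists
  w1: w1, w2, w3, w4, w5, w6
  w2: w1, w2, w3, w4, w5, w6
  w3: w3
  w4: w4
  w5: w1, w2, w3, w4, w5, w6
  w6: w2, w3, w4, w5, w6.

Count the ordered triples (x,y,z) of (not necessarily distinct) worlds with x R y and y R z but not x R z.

2

Enumerating: (w6,w2,w1), (w6,w5,w1).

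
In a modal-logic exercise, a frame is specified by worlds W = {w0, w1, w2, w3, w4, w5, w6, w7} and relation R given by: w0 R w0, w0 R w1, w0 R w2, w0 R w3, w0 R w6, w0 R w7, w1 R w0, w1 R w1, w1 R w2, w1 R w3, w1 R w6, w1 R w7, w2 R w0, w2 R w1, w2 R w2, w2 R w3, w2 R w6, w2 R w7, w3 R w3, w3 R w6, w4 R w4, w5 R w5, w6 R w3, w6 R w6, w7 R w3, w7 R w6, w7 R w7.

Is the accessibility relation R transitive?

Transitive: yes — every two-step R-path is closed by a direct edge.

Yes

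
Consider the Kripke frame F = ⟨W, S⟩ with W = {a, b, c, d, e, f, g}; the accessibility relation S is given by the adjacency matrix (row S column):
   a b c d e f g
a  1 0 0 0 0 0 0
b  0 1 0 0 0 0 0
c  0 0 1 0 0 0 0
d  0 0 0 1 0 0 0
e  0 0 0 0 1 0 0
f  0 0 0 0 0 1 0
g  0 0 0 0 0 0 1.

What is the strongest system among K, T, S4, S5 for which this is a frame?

Reflexive (axiom T): yes — every world is S-related to itself.
Transitive (axiom 4): yes — every two-step S-path is closed by a direct edge.
Euclidean (axiom 5): yes — any two successors of a common world are S-related.
So F validates K, T, S4, S5. The strongest is S5.

S5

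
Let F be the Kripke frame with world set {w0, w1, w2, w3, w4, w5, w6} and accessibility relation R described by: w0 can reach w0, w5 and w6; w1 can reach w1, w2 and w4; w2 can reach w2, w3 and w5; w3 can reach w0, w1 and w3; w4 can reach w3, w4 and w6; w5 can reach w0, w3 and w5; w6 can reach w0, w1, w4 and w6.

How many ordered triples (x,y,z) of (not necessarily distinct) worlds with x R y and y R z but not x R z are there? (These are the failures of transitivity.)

23

Enumerating: (w0,w5,w3), (w0,w6,w1), (w0,w6,w4), (w1,w2,w3), (w1,w2,w5), (w1,w4,w3), (w1,w4,w6), (w2,w3,w0), (w2,w3,w1), (w2,w5,w0), (w3,w0,w5), (w3,w0,w6), … and 11 more.
Total: 23.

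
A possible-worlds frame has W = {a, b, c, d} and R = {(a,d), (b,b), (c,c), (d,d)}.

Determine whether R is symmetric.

Symmetric: no — a R d but not d R a.

No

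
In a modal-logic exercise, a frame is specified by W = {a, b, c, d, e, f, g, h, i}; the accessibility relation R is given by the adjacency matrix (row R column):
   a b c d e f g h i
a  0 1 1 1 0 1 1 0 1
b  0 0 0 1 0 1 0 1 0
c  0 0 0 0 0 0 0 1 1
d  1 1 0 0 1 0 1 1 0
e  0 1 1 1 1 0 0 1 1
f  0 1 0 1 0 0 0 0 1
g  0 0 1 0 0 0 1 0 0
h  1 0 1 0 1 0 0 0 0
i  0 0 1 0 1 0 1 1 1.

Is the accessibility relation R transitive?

Transitive: no — a R b and b R h, but not a R h.

No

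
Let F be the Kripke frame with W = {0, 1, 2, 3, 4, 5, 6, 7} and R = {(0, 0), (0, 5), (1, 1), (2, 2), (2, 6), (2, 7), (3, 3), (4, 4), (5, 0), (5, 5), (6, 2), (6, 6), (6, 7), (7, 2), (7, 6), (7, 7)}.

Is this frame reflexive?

Yes

Reflexive: yes — every world is R-related to itself.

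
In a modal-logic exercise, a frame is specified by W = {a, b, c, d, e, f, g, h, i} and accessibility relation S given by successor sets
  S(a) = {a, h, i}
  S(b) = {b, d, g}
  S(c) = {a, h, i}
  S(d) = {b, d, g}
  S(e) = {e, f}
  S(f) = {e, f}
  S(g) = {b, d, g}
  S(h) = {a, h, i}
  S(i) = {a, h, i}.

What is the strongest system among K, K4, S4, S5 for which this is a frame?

Transitive (axiom 4): yes — every two-step S-path is closed by a direct edge.
Reflexive (axiom T): no — c is not related to itself.
Euclidean (axiom 5): yes — any two successors of a common world are S-related.
So F validates K, K4; S4 would additionally require S to be reflexive. The strongest is K4.

K4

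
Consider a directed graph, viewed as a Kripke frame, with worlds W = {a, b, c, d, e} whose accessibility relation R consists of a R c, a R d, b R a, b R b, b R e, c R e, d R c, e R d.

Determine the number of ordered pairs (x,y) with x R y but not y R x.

7

Enumerating: (a,c), (a,d), (b,a), (b,e), (c,e), (d,c), (e,d).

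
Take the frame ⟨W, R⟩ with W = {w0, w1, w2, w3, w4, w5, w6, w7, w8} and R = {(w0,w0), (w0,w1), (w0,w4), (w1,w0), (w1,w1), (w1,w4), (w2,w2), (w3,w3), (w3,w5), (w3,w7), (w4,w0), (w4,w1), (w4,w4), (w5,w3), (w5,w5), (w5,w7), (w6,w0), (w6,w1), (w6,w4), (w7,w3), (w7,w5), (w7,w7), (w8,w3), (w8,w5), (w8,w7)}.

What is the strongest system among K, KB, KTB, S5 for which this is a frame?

Symmetric (axiom B): no — w6 R w0 but not w0 R w6.
Reflexive (axiom T): no — w6 is not related to itself.
Euclidean (axiom 5): yes — any two successors of a common world are R-related.
So F validates K; KB would additionally require R to be symmetric. The strongest is K.

K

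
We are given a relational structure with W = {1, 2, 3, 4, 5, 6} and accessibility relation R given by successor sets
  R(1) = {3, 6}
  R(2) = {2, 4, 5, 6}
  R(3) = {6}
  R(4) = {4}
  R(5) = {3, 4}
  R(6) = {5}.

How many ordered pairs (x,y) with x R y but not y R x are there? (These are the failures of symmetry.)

9

Enumerating: (1,3), (1,6), (2,4), (2,5), (2,6), (3,6), (5,3), (5,4), (6,5).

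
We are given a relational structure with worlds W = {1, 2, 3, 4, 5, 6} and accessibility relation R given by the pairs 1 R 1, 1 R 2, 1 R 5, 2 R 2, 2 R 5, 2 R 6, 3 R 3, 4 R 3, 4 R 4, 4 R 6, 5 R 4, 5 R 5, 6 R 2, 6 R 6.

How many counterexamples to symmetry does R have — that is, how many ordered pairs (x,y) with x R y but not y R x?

6

Enumerating: (1,2), (1,5), (2,5), (4,3), (4,6), (5,4).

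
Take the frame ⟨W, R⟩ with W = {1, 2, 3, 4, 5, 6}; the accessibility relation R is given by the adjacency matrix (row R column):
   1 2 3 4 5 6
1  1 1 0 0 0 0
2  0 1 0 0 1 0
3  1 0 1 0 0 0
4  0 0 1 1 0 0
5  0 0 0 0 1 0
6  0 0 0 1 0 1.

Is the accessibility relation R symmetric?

No

Symmetric: no — 1 R 2 but not 2 R 1.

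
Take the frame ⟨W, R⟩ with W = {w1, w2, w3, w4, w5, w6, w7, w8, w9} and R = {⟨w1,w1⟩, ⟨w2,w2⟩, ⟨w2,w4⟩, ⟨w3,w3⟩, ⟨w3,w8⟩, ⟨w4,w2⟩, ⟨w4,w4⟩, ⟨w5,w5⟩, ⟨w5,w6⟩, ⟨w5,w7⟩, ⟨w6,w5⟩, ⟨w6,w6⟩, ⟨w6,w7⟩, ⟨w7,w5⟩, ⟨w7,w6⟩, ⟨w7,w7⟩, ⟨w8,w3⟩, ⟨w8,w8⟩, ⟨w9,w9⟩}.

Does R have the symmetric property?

Yes

Symmetric: yes — every pair in R has its reverse in R.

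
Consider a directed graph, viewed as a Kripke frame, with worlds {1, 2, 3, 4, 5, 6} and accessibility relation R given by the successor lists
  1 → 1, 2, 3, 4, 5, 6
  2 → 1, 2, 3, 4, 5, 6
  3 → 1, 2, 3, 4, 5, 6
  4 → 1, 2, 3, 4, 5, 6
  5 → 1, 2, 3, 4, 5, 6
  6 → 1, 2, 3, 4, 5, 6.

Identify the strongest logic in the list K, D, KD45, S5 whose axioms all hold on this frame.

S5

Serial (axiom D): yes — every world has a successor (e.g. 1 R 1).
Euclidean (axiom 5): yes — any two successors of a common world are R-related.
Transitive (axiom 4): yes — every two-step R-path is closed by a direct edge.
Reflexive (axiom T): yes — every world is R-related to itself.
So F validates K, D, KD45, S5. The strongest is S5.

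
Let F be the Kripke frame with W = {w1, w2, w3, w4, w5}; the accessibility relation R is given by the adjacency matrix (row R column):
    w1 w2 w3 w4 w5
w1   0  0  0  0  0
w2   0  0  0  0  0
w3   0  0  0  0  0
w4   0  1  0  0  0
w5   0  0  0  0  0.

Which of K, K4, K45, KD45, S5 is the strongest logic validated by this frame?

K4

Transitive (axiom 4): yes — every two-step R-path is closed by a direct edge.
Euclidean (axiom 5): no — w4 R w2 and w4 R w2, but not w2 R w2.
Serial (axiom D): no — w1 has no R-successor.
Reflexive (axiom T): no — w1 is not related to itself.
So F validates K, K4; K45 would additionally require R to be Euclidean. The strongest is K4.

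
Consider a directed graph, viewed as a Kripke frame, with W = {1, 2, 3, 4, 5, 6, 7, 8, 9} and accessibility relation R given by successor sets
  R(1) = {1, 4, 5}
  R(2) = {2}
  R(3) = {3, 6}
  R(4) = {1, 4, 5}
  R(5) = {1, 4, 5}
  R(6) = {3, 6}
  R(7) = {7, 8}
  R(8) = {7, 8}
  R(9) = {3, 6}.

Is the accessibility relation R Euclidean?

Euclidean: yes — any two successors of a common world are R-related.

Yes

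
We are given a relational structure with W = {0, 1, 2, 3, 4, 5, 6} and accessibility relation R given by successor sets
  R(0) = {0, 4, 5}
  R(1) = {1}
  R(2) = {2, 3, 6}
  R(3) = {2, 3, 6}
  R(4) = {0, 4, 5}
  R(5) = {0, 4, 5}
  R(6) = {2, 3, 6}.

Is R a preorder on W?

Yes

Reflexive: yes — every world is R-related to itself.
Transitive: yes — every two-step R-path is closed by a direct edge.
So R is a preorder.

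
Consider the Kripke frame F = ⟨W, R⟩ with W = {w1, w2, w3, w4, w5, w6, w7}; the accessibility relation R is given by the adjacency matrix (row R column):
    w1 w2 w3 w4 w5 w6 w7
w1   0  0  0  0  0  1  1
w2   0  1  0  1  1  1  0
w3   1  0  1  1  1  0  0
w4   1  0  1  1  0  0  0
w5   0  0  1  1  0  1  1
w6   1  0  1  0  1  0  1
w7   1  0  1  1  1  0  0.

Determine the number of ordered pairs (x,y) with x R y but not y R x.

Enumerating: (w2,w4), (w2,w5), (w2,w6), (w3,w1), (w4,w1), (w5,w4), (w6,w3), (w6,w7), (w7,w3), (w7,w4).

10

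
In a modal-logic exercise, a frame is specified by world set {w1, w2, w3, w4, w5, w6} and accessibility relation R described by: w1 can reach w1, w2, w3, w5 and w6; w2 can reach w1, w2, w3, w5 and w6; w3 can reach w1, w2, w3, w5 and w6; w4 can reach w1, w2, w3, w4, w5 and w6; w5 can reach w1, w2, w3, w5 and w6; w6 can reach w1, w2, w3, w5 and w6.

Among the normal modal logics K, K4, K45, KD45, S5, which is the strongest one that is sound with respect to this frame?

K4

Transitive (axiom 4): yes — every two-step R-path is closed by a direct edge.
Euclidean (axiom 5): no — w4 R w1 and w4 R w4, but not w1 R w4.
Serial (axiom D): yes — every world has a successor (e.g. w1 R w1).
Reflexive (axiom T): yes — every world is R-related to itself.
So F validates K, K4; K45 would additionally require R to be Euclidean. The strongest is K4.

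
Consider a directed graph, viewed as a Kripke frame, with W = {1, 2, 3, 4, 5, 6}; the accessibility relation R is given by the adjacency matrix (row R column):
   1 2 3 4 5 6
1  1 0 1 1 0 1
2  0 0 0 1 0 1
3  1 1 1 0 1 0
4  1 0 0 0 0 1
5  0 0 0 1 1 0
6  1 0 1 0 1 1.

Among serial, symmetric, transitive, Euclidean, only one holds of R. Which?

Serial: yes — every world has a successor (e.g. 1 R 1).
Symmetric: no — 2 R 4 but not 4 R 2.
Transitive: no — 1 R 3 and 3 R 2, but not 1 R 2.
Euclidean: no — 1 R 3 and 1 R 4, but not 3 R 4.
Only serial holds.

serial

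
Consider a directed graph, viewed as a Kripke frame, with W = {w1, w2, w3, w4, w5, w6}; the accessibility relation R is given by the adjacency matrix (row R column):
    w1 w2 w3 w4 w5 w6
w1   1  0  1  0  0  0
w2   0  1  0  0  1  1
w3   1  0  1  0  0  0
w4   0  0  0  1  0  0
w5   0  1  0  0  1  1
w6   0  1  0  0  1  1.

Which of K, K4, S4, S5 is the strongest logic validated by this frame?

S5

Transitive (axiom 4): yes — every two-step R-path is closed by a direct edge.
Reflexive (axiom T): yes — every world is R-related to itself.
Euclidean (axiom 5): yes — any two successors of a common world are R-related.
So F validates K, K4, S4, S5. The strongest is S5.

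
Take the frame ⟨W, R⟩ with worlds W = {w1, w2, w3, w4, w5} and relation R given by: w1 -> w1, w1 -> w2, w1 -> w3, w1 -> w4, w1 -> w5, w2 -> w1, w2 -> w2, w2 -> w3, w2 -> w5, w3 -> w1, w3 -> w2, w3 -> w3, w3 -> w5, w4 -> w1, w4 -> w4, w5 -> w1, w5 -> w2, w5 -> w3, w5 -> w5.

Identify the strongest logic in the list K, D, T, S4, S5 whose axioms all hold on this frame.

T

Serial (axiom D): yes — every world has a successor (e.g. w1 R w1).
Reflexive (axiom T): yes — every world is R-related to itself.
Transitive (axiom 4): no — w2 R w1 and w1 R w4, but not w2 R w4.
Euclidean (axiom 5): no — w1 R w2 and w1 R w4, but not w2 R w4.
So F validates K, D, T; S4 would additionally require R to be transitive. The strongest is T.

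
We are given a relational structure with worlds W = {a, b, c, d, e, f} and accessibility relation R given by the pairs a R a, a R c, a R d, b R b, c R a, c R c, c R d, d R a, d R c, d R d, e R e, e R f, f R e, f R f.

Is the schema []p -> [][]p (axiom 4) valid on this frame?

Yes

Axiom 4 corresponds to the accessibility relation being transitive.
Transitive: yes — every two-step R-path is closed by a direct edge.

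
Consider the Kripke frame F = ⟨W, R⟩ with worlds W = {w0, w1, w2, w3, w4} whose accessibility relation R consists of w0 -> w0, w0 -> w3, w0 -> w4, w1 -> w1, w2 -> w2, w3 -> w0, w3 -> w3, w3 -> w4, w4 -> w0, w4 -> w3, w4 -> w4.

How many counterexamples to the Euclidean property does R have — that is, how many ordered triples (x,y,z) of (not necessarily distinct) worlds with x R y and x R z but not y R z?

0

R is Euclidean; there are no such tuples.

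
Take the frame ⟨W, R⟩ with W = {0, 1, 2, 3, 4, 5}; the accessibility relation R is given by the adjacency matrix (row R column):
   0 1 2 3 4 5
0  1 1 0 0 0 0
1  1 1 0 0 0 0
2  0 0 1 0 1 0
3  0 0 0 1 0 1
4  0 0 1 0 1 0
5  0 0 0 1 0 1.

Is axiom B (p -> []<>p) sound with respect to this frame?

Yes

By correspondence theory, B is valid on a frame iff R is symmetric.
Symmetric: yes — every pair in R has its reverse in R.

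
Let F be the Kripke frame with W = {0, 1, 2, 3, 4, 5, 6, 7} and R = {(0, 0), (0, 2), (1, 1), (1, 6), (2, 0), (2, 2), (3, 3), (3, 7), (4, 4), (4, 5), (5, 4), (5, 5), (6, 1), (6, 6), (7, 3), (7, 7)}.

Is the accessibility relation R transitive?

Transitive: yes — every two-step R-path is closed by a direct edge.

Yes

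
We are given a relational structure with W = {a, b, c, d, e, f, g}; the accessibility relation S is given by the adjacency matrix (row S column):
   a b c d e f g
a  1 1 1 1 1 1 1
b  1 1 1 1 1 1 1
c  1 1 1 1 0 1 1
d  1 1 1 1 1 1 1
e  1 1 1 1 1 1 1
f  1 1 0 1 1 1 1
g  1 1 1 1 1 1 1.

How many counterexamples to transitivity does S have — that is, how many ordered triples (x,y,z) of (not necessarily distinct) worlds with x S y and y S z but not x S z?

Enumerating: (c,a,e), (c,b,e), (c,d,e), (c,f,e), (c,g,e), (f,a,c), (f,b,c), (f,d,c), (f,e,c), (f,g,c).

10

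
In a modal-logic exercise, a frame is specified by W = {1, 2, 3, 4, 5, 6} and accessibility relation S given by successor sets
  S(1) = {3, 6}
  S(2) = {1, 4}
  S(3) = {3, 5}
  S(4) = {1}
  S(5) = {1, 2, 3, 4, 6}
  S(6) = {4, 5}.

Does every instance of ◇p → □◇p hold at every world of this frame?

The schema 5 characterises exactly the Euclidean frames.
Euclidean: no — 1 S 3 and 1 S 6, but not 3 S 6.

No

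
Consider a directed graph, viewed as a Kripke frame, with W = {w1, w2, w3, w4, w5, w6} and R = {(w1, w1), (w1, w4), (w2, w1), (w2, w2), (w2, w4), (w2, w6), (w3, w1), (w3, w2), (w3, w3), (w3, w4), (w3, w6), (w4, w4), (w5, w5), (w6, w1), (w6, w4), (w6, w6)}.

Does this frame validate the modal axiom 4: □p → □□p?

Yes

The schema 4 characterises exactly the transitive frames.
Transitive: yes — every two-step R-path is closed by a direct edge.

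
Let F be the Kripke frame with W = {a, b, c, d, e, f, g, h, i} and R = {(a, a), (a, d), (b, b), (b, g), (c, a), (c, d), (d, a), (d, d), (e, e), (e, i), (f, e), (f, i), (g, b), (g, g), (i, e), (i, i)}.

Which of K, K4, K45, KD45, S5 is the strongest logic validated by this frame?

Transitive (axiom 4): yes — every two-step R-path is closed by a direct edge.
Euclidean (axiom 5): yes — any two successors of a common world are R-related.
Serial (axiom D): no — h has no R-successor.
Reflexive (axiom T): no — c is not related to itself.
So F validates K, K4, K45; KD45 would additionally require R to be serial. The strongest is K45.

K45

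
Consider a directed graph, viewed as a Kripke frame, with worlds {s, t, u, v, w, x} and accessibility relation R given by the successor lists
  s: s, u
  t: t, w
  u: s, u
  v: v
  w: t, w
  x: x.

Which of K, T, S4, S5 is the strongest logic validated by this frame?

Reflexive (axiom T): yes — every world is R-related to itself.
Transitive (axiom 4): yes — every two-step R-path is closed by a direct edge.
Euclidean (axiom 5): yes — any two successors of a common world are R-related.
So F validates K, T, S4, S5. The strongest is S5.

S5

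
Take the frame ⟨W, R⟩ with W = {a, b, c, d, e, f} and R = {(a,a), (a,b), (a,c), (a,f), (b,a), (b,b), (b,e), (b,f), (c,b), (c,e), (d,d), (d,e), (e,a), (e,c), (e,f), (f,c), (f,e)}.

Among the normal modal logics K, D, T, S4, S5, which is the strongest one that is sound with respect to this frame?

Serial (axiom D): yes — every world has a successor (e.g. a R a).
Reflexive (axiom T): no — c is not related to itself.
Transitive (axiom 4): no — a R b and b R e, but not a R e.
Euclidean (axiom 5): no — a R b and a R c, but not b R c.
So F validates K, D; T would additionally require R to be reflexive. The strongest is D.

D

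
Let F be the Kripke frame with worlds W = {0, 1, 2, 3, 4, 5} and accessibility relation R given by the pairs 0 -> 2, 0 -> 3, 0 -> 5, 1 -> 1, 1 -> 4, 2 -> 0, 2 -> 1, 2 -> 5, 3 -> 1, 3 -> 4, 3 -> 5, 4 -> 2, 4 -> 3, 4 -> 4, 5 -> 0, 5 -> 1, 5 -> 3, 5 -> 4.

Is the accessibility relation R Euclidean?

Euclidean: no — 0 R 2 and 0 R 3, but not 2 R 3.

No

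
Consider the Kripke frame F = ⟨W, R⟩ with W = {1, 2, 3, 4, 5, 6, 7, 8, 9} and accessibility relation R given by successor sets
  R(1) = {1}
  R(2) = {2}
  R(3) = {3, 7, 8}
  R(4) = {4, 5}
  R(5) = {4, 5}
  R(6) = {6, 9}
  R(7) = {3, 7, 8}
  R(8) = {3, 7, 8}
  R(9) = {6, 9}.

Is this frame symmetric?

Symmetric: yes — every pair in R has its reverse in R.

Yes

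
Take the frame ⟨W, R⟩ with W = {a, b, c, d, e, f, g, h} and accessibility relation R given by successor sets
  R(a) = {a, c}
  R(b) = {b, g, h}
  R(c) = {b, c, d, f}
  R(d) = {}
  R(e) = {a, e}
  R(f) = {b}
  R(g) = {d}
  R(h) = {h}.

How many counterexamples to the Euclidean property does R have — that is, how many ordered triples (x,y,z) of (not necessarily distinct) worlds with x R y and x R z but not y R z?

18

Enumerating: (a,c,a), (b,g,b), (b,g,g), (b,g,h), (b,h,b), (b,h,g), (c,b,c), (c,b,d), (c,b,f), (c,d,b), (c,d,c), (c,d,d), (c,d,f), (c,f,c), (c,f,d), (c,f,f), (e,a,e), (g,d,d).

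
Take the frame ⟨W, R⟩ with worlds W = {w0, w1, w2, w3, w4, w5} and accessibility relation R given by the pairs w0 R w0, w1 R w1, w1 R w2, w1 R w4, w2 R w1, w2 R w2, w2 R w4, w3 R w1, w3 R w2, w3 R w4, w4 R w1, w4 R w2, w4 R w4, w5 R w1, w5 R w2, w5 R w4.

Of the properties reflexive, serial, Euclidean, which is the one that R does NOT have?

Reflexive: no — w3 is not related to itself.
Serial: yes — every world has a successor (e.g. w0 R w0).
Euclidean: yes — any two successors of a common world are R-related.
Only reflexive fails.

reflexive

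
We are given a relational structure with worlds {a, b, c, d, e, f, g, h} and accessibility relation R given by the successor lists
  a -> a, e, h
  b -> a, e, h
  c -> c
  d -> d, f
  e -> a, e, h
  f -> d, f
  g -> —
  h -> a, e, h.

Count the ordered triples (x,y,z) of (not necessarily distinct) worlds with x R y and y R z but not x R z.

R is transitive; there are no such tuples.

0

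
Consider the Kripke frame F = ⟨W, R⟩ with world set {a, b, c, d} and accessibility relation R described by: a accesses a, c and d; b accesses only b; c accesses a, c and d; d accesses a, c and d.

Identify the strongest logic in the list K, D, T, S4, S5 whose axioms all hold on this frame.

Serial (axiom D): yes — every world has a successor (e.g. a R a).
Reflexive (axiom T): yes — every world is R-related to itself.
Transitive (axiom 4): yes — every two-step R-path is closed by a direct edge.
Euclidean (axiom 5): yes — any two successors of a common world are R-related.
So F validates K, D, T, S4, S5. The strongest is S5.

S5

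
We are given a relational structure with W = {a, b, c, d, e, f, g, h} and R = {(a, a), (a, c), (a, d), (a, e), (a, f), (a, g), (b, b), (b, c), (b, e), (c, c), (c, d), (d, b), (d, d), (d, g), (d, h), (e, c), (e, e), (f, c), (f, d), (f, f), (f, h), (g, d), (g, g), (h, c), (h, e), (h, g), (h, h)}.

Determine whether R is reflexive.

Yes

Reflexive: yes — every world is R-related to itself.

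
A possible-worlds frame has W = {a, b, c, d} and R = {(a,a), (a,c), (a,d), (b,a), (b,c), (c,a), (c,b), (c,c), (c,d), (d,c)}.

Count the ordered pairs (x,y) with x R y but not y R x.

2

Enumerating: (a,d), (b,a).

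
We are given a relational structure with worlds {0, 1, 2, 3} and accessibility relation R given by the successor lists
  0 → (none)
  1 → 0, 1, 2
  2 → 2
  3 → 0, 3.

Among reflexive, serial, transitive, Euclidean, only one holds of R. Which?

Reflexive: no — 0 is not related to itself.
Serial: no — 0 has no R-successor.
Transitive: yes — every two-step R-path is closed by a direct edge.
Euclidean: no — 1 R 0 and 1 R 2, but not 0 R 2.
Only transitive holds.

transitive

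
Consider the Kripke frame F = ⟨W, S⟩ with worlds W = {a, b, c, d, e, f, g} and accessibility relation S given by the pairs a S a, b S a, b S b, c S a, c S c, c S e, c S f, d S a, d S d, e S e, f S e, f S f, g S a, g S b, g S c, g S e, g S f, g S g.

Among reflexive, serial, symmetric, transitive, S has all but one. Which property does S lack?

Reflexive: yes — every world is S-related to itself.
Serial: yes — every world has a successor (e.g. a S a).
Symmetric: no — b S a but not a S b.
Transitive: yes — every two-step S-path is closed by a direct edge.
Only symmetric fails.

symmetric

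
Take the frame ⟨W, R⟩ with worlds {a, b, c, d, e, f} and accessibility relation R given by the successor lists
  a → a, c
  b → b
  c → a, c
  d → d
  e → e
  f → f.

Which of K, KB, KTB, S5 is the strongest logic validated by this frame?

Symmetric (axiom B): yes — every pair in R has its reverse in R.
Reflexive (axiom T): yes — every world is R-related to itself.
Euclidean (axiom 5): yes — any two successors of a common world are R-related.
So F validates K, KB, KTB, S5. The strongest is S5.

S5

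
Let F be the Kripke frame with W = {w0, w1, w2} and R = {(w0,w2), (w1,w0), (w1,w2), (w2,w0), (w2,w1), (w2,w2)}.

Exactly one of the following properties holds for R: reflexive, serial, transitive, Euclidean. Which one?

serial

Reflexive: no — w0 is not related to itself.
Serial: yes — every world has a successor (e.g. w0 R w2).
Transitive: no — w0 R w2 and w2 R w1, but not w0 R w1.
Euclidean: no — w2 R w0 and w2 R w1, but not w0 R w1.
Only serial holds.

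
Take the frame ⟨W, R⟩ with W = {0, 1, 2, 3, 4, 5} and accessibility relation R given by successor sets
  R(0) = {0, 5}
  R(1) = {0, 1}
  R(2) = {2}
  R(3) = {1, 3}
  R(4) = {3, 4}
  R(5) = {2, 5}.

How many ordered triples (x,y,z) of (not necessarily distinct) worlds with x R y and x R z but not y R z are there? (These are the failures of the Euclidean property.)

Enumerating: (0,5,0), (1,0,1), (3,1,3), (4,3,4), (5,2,5).

5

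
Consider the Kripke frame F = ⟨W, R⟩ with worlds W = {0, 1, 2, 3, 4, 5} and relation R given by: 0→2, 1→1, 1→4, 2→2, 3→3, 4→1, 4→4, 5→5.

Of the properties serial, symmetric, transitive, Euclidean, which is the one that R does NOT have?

symmetric

Serial: yes — every world has a successor (e.g. 0 R 2).
Symmetric: no — 0 R 2 but not 2 R 0.
Transitive: yes — every two-step R-path is closed by a direct edge.
Euclidean: yes — any two successors of a common world are R-related.
Only symmetric fails.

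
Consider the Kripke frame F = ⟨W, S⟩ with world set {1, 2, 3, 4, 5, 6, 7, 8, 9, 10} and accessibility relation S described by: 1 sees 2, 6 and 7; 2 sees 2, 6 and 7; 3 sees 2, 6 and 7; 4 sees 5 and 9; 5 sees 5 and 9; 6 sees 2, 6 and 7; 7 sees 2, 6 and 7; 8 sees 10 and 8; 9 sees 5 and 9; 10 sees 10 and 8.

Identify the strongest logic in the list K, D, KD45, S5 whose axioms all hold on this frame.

KD45

Serial (axiom D): yes — every world has a successor (e.g. 1 S 2).
Euclidean (axiom 5): yes — any two successors of a common world are S-related.
Transitive (axiom 4): yes — every two-step S-path is closed by a direct edge.
Reflexive (axiom T): no — 1 is not related to itself.
So F validates K, D, KD45; S5 would additionally require S to be reflexive. The strongest is KD45.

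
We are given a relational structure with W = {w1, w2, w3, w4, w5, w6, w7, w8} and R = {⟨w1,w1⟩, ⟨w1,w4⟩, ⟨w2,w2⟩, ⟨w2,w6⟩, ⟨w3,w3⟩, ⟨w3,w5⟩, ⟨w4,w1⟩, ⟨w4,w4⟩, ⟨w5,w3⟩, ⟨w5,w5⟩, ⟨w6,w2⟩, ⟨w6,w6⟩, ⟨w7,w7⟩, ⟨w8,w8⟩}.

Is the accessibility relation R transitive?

Yes

Transitive: yes — every two-step R-path is closed by a direct edge.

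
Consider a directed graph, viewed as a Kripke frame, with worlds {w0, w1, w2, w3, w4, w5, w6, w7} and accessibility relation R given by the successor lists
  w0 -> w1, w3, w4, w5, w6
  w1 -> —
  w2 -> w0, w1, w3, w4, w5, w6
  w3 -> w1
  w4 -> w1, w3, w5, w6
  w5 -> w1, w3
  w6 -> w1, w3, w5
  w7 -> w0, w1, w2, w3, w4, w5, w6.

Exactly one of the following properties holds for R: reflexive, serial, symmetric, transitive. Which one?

transitive

Reflexive: no — w0 is not related to itself.
Serial: no — w1 has no R-successor.
Symmetric: no — w0 R w1 but not w1 R w0.
Transitive: yes — every two-step R-path is closed by a direct edge.
Only transitive holds.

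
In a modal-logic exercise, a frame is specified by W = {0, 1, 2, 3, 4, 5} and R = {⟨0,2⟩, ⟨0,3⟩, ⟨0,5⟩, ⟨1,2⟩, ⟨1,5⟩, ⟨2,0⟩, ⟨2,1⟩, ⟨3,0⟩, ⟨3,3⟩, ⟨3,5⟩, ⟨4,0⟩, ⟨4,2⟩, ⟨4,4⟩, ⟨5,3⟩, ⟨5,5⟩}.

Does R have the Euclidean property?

Euclidean: no — 0 R 2 and 0 R 3, but not 2 R 3.

No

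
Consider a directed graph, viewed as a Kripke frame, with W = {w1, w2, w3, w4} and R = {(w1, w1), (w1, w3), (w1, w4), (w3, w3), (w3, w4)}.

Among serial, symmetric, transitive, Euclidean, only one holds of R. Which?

Serial: no — w2 has no R-successor.
Symmetric: no — w1 R w3 but not w3 R w1.
Transitive: yes — every two-step R-path is closed by a direct edge.
Euclidean: no — w1 R w4 and w1 R w3, but not w4 R w3.
Only transitive holds.

transitive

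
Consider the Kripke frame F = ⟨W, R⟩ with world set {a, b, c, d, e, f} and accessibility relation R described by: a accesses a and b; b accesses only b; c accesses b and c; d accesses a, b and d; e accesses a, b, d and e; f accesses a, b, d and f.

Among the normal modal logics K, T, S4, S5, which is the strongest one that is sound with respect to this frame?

S4

Reflexive (axiom T): yes — every world is R-related to itself.
Transitive (axiom 4): yes — every two-step R-path is closed by a direct edge.
Euclidean (axiom 5): no — d R b and d R a, but not b R a.
So F validates K, T, S4; S5 would additionally require R to be Euclidean. The strongest is S4.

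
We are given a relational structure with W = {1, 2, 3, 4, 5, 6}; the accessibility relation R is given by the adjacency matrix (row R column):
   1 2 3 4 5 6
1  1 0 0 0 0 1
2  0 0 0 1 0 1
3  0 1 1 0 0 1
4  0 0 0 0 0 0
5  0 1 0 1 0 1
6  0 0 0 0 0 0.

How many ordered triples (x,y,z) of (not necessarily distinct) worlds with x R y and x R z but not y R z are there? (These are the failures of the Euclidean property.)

Enumerating: (1,6,1), (1,6,6), (2,4,4), (2,4,6), (2,6,4), (2,6,6), (3,2,2), (3,2,3), (3,6,2), (3,6,3), (3,6,6), (5,2,2), (5,4,2), (5,4,4), (5,4,6), (5,6,2), (5,6,4), (5,6,6).

18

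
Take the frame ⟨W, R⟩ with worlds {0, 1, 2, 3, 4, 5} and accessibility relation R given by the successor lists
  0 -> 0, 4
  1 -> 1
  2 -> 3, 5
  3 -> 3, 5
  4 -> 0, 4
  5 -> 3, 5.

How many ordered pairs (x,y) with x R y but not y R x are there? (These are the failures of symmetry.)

Enumerating: (2,3), (2,5).

2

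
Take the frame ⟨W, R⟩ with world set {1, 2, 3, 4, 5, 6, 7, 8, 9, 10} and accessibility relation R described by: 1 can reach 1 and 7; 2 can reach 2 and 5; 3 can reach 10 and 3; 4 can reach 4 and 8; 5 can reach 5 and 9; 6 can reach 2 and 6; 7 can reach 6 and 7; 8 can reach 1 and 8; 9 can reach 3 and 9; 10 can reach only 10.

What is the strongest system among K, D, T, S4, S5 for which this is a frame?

T

Serial (axiom D): yes — every world has a successor (e.g. 1 R 1).
Reflexive (axiom T): yes — every world is R-related to itself.
Transitive (axiom 4): no — 1 R 7 and 7 R 6, but not 1 R 6.
Euclidean (axiom 5): no — 1 R 7 and 1 R 1, but not 7 R 1.
So F validates K, D, T; S4 would additionally require R to be transitive. The strongest is T.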